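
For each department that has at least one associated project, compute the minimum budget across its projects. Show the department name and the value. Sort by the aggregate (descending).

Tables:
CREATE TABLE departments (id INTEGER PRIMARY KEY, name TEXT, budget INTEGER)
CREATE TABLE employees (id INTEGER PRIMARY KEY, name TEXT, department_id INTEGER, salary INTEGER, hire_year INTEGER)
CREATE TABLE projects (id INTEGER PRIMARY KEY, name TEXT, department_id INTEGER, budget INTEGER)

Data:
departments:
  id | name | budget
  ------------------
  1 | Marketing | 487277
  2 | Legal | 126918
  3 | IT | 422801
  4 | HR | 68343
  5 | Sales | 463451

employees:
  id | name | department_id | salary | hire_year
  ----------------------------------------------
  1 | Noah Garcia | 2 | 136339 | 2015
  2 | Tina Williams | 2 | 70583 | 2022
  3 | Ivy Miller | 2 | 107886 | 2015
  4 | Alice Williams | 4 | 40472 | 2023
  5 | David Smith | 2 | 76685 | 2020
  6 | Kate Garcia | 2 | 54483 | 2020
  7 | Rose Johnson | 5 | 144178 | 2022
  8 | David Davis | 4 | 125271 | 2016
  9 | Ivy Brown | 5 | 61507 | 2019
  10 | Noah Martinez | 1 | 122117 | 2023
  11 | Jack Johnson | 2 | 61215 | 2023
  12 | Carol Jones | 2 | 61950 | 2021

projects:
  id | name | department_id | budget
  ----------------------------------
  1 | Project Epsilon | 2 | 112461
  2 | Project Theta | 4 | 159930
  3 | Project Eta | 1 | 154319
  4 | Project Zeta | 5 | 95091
SELECT p.name, MIN(c.budget) AS min_budget FROM projects c JOIN departments p ON c.department_id = p.id GROUP BY p.id, p.name ORDER BY min_budget DESC

Execution result:
name | min_budget
HR | 159930
Marketing | 154319
Legal | 112461
Sales | 95091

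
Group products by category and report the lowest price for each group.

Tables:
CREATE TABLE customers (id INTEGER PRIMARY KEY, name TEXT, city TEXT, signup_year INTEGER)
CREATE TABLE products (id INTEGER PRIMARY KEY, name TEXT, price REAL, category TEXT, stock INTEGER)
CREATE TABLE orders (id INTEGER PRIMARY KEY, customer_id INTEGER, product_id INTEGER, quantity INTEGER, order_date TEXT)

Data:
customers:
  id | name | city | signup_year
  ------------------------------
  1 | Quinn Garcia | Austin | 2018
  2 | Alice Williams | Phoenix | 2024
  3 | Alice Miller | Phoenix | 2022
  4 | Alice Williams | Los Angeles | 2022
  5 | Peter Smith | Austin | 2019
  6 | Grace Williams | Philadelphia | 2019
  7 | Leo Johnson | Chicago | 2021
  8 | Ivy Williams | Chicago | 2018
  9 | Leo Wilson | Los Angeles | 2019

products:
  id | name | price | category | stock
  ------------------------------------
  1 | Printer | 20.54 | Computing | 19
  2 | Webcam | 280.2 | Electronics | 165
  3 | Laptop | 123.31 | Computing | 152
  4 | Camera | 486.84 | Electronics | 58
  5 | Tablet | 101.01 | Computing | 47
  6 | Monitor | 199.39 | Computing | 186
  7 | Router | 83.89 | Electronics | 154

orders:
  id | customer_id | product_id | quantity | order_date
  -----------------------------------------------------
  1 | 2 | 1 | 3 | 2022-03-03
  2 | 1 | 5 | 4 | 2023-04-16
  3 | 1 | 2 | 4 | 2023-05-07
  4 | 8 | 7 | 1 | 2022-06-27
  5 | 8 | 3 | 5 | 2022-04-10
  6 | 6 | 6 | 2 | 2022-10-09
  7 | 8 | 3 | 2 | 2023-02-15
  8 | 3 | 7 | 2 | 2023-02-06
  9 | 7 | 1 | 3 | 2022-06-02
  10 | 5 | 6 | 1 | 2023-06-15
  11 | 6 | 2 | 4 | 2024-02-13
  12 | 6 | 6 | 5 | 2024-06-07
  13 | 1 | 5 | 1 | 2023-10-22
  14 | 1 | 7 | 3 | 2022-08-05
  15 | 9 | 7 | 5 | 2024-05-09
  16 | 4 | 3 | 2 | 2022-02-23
SELECT category, MIN(price) AS min_price FROM products GROUP BY category

Execution result:
category | min_price
Computing | 20.54
Electronics | 83.89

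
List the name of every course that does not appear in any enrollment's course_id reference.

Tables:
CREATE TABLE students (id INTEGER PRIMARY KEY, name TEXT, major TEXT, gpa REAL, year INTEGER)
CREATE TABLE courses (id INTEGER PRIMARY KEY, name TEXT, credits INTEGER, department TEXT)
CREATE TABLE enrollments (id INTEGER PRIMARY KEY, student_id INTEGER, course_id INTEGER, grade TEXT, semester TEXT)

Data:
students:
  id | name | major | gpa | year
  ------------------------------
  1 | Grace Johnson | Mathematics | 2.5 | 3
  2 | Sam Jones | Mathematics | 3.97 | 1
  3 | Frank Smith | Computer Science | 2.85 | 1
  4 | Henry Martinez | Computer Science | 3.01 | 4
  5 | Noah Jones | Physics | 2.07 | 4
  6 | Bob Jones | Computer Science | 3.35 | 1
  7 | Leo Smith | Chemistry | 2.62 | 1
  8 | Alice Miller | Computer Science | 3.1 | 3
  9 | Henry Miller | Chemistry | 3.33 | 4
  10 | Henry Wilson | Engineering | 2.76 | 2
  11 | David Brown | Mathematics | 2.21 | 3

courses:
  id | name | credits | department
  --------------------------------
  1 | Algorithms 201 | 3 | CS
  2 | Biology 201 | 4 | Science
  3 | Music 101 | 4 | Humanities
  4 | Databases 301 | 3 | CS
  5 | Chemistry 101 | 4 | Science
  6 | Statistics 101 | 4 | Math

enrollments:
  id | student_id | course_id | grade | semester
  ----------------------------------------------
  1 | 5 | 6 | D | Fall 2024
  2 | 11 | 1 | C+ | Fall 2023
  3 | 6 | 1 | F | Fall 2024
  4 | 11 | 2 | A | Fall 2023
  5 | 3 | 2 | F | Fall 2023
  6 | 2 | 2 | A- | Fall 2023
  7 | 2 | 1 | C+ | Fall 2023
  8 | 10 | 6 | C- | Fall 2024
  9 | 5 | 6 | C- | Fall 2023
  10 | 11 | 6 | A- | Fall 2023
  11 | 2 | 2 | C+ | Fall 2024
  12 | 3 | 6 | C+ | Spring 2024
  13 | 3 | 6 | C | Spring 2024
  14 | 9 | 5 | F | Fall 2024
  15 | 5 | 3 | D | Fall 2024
SELECT p.name FROM courses p LEFT JOIN enrollments c ON c.course_id = p.id WHERE c.id IS NULL

Execution result:
Databases 301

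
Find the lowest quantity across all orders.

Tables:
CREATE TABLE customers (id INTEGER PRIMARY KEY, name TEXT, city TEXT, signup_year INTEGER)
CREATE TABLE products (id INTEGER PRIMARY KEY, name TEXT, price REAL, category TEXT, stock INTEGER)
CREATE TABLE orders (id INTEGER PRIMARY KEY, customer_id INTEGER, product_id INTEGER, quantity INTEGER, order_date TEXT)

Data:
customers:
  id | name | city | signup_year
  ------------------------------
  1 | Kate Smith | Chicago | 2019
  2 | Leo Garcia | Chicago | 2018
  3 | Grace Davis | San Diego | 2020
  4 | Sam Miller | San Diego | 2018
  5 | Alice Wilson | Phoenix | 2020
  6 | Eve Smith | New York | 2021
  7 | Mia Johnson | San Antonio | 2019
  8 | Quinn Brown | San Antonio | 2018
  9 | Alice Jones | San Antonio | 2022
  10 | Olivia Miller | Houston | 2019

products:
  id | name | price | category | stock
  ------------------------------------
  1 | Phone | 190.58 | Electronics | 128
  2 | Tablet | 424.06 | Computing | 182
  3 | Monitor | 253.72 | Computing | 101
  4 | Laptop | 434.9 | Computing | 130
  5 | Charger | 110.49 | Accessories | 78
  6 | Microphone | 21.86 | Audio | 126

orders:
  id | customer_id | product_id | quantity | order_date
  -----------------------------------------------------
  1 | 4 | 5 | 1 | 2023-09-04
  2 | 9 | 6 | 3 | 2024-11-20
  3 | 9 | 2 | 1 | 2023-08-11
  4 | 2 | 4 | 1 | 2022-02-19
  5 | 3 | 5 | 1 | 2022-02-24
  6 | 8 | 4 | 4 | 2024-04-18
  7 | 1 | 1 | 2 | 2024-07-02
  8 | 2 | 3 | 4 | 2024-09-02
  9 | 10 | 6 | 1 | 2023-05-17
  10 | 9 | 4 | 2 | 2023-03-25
SELECT MIN(quantity) FROM orders

Execution result:
1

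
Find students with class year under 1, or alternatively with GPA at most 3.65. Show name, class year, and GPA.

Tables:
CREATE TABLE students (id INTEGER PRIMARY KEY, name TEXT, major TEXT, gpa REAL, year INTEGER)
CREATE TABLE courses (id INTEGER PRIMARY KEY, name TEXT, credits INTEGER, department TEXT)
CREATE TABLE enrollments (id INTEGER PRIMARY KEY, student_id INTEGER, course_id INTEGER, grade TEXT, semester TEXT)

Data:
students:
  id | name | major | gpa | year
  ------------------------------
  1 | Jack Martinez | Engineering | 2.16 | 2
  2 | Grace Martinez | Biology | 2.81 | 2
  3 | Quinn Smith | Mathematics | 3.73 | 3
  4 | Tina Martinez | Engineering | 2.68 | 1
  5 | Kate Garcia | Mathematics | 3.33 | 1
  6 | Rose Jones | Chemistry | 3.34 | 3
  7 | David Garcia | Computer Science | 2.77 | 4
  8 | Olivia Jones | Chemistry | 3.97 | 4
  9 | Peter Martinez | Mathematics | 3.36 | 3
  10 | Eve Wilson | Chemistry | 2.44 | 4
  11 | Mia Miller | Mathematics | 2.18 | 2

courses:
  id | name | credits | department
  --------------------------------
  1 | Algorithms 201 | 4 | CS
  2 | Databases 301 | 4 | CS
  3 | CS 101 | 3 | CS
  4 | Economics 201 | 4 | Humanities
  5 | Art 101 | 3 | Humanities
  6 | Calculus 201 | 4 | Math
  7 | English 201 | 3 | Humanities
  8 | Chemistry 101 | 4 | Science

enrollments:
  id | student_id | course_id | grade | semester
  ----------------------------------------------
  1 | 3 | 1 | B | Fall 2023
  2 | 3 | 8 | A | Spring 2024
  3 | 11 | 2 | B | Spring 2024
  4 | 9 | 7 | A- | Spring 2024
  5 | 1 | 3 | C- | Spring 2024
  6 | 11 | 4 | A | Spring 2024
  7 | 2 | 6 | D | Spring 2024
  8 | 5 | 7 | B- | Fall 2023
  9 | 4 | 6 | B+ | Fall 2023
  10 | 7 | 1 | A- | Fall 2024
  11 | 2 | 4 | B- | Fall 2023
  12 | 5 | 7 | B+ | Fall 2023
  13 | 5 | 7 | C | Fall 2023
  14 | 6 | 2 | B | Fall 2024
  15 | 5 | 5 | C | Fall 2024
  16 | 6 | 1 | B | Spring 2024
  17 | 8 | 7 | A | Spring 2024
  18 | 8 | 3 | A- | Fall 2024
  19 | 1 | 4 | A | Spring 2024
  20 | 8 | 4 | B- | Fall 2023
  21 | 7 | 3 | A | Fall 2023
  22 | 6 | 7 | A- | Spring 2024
SELECT name, year, gpa FROM students WHERE year < 1 OR gpa <= 3.65

Execution result:
name | year | gpa
Jack Martinez | 2 | 2.16
Grace Martinez | 2 | 2.81
Tina Martinez | 1 | 2.68
Kate Garcia | 1 | 3.33
Rose Jones | 3 | 3.34
David Garcia | 4 | 2.77
Peter Martinez | 3 | 3.36
Eve Wilson | 4 | 2.44
Mia Miller | 2 | 2.18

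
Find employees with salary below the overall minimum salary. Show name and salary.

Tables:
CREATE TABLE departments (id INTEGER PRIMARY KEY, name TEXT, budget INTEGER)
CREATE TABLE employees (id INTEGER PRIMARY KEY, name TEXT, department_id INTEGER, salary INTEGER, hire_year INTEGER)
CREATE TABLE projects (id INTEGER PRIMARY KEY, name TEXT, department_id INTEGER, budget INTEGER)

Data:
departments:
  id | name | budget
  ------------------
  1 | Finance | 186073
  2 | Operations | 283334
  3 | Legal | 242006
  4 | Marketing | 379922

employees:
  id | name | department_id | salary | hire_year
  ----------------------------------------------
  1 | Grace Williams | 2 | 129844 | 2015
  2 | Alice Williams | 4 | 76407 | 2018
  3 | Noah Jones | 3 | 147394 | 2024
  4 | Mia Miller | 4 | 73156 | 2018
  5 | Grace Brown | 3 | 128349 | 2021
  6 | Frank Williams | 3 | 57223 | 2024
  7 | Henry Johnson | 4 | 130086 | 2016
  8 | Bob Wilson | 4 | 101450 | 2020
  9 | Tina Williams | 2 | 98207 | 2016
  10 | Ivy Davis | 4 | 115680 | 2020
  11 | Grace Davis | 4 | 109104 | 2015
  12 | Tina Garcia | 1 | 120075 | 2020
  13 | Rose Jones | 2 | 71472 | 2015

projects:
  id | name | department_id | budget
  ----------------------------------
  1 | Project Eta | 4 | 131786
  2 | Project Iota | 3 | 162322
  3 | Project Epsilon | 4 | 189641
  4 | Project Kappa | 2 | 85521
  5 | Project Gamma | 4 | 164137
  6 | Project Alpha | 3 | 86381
SELECT name, salary FROM employees WHERE salary < (SELECT MIN(salary) FROM employees)

Execution result:
(no rows)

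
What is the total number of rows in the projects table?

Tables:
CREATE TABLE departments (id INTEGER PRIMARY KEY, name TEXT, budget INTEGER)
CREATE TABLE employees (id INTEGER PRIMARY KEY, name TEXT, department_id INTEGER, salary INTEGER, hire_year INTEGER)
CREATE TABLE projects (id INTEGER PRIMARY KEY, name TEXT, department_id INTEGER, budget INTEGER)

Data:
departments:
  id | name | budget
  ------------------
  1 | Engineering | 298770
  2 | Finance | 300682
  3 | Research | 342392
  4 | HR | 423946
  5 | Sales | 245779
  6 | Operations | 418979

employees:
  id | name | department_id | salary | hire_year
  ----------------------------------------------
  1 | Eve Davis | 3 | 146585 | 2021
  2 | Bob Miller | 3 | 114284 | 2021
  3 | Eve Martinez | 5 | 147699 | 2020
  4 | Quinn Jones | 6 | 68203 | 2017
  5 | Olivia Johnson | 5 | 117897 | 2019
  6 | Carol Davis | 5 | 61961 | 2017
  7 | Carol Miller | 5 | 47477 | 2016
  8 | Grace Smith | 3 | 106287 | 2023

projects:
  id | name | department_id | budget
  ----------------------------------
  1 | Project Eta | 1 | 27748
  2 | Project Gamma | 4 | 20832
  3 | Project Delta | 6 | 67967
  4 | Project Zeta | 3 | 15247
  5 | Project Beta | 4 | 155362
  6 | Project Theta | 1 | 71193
SELECT COUNT(*) FROM projects

Execution result:
6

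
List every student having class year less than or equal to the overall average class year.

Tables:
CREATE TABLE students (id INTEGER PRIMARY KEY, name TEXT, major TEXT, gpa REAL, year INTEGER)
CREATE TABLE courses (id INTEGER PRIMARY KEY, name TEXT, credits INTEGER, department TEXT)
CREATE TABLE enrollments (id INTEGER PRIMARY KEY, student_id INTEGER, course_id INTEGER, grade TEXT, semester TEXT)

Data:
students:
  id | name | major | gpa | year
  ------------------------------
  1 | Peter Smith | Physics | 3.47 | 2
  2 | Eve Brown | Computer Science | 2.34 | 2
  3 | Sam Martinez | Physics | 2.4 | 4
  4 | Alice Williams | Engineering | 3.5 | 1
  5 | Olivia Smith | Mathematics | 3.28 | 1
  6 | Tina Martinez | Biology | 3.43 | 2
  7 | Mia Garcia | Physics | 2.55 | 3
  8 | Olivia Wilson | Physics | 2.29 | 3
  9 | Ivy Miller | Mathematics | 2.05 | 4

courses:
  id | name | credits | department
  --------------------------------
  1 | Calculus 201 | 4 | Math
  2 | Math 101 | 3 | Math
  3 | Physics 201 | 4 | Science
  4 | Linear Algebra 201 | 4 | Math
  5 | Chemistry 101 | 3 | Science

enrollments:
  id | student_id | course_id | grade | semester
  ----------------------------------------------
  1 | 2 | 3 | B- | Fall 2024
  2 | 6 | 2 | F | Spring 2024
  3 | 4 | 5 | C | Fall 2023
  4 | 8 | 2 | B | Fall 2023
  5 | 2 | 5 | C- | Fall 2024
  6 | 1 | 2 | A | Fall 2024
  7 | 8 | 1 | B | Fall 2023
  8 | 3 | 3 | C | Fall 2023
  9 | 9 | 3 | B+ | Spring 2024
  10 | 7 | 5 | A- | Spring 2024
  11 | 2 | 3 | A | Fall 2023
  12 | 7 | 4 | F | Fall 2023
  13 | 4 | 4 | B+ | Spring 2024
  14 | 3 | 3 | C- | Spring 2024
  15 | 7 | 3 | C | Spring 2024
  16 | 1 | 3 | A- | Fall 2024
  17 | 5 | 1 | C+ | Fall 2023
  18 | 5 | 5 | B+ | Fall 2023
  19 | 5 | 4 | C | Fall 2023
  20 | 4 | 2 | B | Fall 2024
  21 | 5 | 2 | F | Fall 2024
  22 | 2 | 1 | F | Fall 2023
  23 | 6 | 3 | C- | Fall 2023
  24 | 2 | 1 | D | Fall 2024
SELECT name, year FROM students WHERE year <= (SELECT AVG(year) FROM students)

Execution result:
name | year
Peter Smith | 2
Eve Brown | 2
Alice Williams | 1
Olivia Smith | 1
Tina Martinez | 2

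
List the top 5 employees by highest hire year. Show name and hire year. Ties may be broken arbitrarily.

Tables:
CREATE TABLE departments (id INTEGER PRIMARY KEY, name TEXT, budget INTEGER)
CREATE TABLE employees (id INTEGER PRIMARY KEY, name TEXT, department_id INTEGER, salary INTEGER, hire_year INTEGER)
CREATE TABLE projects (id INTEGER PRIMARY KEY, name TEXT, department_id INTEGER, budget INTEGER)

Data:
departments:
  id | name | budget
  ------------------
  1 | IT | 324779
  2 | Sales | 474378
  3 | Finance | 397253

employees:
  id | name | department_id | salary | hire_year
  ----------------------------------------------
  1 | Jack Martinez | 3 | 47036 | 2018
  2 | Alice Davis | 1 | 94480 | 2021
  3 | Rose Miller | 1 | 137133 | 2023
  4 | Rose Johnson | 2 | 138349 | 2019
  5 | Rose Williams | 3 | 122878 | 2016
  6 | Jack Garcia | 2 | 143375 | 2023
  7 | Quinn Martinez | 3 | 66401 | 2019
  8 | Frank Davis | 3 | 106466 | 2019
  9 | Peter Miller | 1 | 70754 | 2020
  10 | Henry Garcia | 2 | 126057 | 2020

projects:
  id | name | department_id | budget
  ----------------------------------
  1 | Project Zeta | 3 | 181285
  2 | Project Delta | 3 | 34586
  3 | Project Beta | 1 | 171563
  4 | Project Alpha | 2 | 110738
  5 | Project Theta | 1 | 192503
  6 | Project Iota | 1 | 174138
SELECT name, hire_year FROM employees ORDER BY hire_year DESC LIMIT 5

Execution result:
name | hire_year
Rose Miller | 2023
Jack Garcia | 2023
Alice Davis | 2021
Peter Miller | 2020
Henry Garcia | 2020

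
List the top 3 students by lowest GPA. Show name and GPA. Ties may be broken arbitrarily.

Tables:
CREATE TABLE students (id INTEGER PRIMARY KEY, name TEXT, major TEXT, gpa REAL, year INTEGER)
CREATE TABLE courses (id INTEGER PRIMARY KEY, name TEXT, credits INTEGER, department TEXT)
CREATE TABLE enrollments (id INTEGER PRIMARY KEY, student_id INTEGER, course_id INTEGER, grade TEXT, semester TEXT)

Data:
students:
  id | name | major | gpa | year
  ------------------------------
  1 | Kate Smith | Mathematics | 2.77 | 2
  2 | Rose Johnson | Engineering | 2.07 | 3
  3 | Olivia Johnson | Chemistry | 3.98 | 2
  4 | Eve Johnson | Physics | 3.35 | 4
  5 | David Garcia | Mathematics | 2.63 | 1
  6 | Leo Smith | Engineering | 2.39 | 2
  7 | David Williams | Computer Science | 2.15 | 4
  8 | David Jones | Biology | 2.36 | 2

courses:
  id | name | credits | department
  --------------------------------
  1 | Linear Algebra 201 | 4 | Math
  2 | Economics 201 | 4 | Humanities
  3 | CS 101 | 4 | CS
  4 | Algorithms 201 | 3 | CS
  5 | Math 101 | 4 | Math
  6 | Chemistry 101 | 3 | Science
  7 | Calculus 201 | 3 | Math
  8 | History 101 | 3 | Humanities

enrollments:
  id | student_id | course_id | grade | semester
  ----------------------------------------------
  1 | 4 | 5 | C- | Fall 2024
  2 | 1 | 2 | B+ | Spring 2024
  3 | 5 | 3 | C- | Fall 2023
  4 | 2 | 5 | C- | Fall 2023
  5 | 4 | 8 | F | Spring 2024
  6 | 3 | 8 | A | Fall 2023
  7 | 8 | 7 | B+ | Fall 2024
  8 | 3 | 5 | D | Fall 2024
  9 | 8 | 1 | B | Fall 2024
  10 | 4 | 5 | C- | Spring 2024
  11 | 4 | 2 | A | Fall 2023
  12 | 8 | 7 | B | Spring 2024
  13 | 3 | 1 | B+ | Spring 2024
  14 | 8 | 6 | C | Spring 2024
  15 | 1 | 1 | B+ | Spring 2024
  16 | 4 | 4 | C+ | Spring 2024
SELECT name, gpa FROM students ORDER BY gpa ASC LIMIT 3

Execution result:
name | gpa
Rose Johnson | 2.07
David Williams | 2.15
David Jones | 2.36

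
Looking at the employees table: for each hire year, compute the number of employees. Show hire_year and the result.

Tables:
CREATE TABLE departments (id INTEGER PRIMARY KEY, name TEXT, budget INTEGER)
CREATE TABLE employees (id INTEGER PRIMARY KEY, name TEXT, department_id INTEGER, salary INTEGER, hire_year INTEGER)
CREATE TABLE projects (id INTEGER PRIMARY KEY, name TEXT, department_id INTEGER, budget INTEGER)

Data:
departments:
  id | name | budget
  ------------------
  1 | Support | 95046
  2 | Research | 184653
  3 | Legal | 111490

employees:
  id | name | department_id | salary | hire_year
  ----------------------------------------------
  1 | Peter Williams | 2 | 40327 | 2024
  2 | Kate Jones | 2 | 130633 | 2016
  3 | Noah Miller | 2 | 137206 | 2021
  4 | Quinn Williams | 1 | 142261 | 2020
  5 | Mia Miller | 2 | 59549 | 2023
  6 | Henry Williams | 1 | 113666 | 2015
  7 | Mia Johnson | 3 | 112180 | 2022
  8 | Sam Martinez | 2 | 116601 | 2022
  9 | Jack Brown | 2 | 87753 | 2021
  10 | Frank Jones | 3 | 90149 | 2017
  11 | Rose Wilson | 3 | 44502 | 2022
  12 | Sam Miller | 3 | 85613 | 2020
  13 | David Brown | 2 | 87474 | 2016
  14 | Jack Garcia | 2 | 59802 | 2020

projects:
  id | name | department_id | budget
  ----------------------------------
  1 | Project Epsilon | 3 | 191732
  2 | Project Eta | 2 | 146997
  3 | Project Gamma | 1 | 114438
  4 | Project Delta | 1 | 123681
SELECT hire_year, COUNT(*) AS n FROM employees GROUP BY hire_year

Execution result:
hire_year | n
2015 | 1
2016 | 2
2017 | 1
2020 | 3
2021 | 2
2022 | 3
2023 | 1
2024 | 1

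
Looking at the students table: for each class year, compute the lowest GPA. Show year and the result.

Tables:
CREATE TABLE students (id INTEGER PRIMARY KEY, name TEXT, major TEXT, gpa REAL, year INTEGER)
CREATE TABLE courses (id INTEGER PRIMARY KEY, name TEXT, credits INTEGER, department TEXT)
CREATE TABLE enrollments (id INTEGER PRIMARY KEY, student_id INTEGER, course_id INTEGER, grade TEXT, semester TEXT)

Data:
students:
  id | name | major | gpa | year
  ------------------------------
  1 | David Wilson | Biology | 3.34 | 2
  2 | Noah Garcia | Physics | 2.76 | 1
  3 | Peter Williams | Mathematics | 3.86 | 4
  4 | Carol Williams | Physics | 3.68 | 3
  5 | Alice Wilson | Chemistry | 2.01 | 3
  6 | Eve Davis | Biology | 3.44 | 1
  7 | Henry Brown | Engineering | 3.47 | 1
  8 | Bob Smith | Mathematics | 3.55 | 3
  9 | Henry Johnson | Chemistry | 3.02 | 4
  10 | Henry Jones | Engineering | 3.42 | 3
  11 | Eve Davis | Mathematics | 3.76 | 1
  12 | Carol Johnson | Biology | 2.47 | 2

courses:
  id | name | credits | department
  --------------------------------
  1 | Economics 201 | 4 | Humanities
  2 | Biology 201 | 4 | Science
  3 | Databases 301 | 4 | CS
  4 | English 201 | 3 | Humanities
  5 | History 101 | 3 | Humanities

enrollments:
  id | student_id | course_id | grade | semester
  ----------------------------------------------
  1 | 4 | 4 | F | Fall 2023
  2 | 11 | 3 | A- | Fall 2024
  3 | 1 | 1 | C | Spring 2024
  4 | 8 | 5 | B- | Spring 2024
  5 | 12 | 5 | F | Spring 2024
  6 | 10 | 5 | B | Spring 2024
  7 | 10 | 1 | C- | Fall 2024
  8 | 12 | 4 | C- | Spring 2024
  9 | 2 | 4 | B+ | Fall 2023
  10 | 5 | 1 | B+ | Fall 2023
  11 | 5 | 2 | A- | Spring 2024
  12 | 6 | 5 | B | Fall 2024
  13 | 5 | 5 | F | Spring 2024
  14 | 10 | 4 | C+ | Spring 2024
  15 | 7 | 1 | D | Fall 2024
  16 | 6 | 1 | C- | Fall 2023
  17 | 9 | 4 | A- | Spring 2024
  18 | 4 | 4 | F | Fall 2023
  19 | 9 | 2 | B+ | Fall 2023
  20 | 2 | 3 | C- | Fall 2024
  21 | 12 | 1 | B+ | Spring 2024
SELECT year, MIN(gpa) AS min_gpa FROM students GROUP BY year

Execution result:
year | min_gpa
1 | 2.76
2 | 2.47
3 | 2.01
4 | 3.02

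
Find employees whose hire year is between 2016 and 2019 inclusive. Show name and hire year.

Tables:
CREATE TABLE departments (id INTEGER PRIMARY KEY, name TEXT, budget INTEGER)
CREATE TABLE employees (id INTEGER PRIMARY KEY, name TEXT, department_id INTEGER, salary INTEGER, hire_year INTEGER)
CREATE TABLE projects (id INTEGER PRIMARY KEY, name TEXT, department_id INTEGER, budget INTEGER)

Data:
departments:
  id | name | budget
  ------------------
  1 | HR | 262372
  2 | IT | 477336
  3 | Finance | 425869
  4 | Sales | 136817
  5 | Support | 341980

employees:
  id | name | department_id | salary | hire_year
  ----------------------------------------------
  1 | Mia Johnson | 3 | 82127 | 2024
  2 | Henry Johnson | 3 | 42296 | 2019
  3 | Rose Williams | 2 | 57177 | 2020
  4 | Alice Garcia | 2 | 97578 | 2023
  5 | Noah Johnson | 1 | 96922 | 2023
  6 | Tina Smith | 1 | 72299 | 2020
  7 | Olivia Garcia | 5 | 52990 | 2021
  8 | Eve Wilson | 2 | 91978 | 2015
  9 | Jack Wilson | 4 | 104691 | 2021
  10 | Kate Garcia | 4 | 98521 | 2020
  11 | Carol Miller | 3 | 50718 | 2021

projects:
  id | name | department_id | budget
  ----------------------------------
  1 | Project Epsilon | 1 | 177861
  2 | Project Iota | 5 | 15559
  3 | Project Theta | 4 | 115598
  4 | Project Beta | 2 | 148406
SELECT name, hire_year FROM employees WHERE hire_year BETWEEN 2016 AND 2019

Execution result:
name | hire_year
Henry Johnson | 2019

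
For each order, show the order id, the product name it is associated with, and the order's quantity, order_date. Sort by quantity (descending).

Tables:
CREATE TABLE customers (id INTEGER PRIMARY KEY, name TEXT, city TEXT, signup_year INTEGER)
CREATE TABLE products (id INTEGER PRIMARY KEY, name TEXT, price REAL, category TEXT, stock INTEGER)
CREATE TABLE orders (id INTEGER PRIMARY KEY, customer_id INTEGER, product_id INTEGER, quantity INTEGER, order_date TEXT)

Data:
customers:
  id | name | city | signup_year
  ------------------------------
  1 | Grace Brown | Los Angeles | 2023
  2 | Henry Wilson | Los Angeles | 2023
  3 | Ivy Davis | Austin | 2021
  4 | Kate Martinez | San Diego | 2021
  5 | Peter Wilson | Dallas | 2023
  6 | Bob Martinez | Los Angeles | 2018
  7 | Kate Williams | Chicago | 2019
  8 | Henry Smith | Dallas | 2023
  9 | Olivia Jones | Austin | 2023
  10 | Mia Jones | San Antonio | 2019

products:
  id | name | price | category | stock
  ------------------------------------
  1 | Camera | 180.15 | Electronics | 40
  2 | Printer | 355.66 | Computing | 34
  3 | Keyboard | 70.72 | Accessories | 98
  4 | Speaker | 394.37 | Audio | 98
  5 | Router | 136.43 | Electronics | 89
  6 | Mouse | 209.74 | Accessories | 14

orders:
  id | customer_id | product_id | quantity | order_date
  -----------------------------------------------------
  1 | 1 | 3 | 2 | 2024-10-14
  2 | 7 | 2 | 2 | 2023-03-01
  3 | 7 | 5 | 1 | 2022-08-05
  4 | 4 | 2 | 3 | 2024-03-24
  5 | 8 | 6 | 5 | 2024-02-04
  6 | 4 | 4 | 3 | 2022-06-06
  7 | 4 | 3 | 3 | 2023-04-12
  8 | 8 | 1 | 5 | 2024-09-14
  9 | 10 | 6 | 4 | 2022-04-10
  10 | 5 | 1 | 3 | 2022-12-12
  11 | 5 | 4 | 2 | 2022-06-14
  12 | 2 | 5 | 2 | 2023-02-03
SELECT c.id, p.name AS product, c.quantity, c.order_date FROM orders c JOIN products p ON c.product_id = p.id ORDER BY c.quantity DESC

Execution result:
id | product | quantity | order_date
5 | Mouse | 5 | 2024-02-04
8 | Camera | 5 | 2024-09-14
9 | Mouse | 4 | 2022-04-10
4 | Printer | 3 | 2024-03-24
6 | Speaker | 3 | 2022-06-06
7 | Keyboard | 3 | 2023-04-12
10 | Camera | 3 | 2022-12-12
1 | Keyboard | 2 | 2024-10-14
2 | Printer | 2 | 2023-03-01
11 | Speaker | 2 | 2022-06-14
12 | Router | 2 | 2023-02-03
3 | Router | 1 | 2022-08-05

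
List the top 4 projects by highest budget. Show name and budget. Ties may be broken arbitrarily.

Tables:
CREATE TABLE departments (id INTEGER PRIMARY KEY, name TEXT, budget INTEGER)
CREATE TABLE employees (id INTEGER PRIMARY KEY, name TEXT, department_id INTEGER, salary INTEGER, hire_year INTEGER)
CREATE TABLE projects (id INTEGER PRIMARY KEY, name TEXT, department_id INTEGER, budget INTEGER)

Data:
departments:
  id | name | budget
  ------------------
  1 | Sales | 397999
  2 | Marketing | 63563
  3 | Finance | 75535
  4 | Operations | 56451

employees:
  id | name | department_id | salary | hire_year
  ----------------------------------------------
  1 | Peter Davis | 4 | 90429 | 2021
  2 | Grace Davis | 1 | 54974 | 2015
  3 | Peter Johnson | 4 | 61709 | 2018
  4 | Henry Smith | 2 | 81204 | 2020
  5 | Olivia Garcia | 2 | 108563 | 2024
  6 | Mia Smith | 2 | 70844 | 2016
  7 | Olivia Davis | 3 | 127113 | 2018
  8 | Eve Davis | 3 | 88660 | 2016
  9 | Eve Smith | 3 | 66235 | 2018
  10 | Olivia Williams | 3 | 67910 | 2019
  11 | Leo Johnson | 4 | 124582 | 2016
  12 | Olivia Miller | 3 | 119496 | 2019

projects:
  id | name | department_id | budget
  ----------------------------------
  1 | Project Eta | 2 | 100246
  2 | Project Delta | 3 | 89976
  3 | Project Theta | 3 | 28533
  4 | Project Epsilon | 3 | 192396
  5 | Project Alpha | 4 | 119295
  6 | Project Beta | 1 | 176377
SELECT name, budget FROM projects ORDER BY budget DESC LIMIT 4

Execution result:
name | budget
Project Epsilon | 192396
Project Beta | 176377
Project Alpha | 119295
Project Eta | 100246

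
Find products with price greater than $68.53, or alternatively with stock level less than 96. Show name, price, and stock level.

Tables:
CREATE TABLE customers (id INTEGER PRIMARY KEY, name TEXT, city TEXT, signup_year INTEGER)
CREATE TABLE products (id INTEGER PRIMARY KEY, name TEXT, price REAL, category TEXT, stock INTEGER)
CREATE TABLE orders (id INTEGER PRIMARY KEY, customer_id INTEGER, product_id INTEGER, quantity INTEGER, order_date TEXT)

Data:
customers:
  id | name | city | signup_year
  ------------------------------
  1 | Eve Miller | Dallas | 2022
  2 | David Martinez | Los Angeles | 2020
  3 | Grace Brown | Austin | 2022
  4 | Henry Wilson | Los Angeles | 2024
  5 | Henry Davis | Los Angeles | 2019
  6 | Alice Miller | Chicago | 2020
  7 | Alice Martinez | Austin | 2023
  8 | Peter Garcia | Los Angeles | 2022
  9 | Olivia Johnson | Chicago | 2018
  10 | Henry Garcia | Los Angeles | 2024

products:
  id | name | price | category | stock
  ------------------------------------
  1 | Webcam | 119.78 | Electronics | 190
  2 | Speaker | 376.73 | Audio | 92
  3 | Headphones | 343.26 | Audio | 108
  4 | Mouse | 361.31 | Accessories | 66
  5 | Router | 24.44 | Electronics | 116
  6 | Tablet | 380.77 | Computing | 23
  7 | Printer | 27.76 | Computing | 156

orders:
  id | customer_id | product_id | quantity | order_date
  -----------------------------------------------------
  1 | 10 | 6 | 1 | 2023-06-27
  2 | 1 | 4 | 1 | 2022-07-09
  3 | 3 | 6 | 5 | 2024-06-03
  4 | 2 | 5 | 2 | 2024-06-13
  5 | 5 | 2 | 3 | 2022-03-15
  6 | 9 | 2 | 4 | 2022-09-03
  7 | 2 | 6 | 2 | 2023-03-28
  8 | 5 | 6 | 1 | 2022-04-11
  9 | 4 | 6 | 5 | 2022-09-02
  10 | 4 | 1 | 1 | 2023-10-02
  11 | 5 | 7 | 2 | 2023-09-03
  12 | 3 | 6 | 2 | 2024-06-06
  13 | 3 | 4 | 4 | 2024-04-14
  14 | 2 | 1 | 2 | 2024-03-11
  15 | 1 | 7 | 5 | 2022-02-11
SELECT name, price, stock FROM products WHERE price > 68.53 OR stock < 96

Execution result:
name | price | stock
Webcam | 119.78 | 190
Speaker | 376.73 | 92
Headphones | 343.26 | 108
Mouse | 361.31 | 66
Tablet | 380.77 | 23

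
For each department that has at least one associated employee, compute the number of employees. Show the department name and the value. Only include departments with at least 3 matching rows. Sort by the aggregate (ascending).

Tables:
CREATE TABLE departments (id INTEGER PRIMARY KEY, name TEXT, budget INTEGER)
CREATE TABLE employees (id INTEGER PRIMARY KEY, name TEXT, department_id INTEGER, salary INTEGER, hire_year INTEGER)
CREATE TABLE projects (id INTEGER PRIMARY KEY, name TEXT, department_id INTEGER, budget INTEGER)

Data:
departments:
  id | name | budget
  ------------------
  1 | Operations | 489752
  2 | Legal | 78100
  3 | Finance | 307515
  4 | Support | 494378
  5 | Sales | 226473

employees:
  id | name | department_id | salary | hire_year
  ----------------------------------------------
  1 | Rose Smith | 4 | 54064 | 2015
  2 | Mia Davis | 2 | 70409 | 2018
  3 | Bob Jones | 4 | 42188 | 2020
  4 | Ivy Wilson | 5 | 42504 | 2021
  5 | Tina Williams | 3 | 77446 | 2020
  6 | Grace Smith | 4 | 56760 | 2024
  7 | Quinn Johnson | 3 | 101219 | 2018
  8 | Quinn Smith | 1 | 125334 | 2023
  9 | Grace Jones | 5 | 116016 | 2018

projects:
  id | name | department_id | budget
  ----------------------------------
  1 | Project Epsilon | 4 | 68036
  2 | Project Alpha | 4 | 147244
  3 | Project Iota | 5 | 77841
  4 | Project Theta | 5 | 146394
SELECT p.name, COUNT(*) AS n FROM employees c JOIN departments p ON c.department_id = p.id GROUP BY p.id, p.name HAVING COUNT(*) >= 3 ORDER BY n ASC

Execution result:
name | n
Support | 3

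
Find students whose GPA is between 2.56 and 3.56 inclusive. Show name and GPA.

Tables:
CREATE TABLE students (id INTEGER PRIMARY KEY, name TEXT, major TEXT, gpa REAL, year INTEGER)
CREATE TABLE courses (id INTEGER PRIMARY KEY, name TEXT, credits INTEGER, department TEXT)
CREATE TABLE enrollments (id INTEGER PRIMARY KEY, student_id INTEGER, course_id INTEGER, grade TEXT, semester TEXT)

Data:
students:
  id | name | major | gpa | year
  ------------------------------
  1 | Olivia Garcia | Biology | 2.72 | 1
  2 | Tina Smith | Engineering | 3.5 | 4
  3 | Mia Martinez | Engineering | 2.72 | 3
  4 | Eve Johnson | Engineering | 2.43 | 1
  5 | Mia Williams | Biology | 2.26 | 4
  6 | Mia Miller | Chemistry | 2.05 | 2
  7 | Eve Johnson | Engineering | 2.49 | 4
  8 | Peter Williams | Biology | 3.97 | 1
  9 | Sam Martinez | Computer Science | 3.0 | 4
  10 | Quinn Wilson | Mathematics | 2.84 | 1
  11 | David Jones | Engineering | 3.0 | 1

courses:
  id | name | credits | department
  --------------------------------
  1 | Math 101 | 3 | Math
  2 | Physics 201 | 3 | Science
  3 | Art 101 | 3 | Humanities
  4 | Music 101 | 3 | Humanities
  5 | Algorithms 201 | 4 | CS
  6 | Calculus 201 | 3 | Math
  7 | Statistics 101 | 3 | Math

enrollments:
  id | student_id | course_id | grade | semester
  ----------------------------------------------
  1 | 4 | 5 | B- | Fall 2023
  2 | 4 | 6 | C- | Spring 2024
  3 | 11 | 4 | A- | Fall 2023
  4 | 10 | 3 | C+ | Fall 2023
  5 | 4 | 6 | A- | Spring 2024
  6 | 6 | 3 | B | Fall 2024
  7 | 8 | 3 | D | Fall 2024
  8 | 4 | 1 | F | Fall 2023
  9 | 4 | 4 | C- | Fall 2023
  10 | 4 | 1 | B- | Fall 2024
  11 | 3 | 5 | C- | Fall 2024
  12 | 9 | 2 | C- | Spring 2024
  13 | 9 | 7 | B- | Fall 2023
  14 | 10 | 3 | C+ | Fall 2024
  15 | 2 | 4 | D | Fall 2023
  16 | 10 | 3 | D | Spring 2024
SELECT name, gpa FROM students WHERE gpa BETWEEN 2.56 AND 3.56

Execution result:
name | gpa
Olivia Garcia | 2.72
Tina Smith | 3.50
Mia Martinez | 2.72
Sam Martinez | 3.00
Quinn Wilson | 2.84
David Jones | 3.00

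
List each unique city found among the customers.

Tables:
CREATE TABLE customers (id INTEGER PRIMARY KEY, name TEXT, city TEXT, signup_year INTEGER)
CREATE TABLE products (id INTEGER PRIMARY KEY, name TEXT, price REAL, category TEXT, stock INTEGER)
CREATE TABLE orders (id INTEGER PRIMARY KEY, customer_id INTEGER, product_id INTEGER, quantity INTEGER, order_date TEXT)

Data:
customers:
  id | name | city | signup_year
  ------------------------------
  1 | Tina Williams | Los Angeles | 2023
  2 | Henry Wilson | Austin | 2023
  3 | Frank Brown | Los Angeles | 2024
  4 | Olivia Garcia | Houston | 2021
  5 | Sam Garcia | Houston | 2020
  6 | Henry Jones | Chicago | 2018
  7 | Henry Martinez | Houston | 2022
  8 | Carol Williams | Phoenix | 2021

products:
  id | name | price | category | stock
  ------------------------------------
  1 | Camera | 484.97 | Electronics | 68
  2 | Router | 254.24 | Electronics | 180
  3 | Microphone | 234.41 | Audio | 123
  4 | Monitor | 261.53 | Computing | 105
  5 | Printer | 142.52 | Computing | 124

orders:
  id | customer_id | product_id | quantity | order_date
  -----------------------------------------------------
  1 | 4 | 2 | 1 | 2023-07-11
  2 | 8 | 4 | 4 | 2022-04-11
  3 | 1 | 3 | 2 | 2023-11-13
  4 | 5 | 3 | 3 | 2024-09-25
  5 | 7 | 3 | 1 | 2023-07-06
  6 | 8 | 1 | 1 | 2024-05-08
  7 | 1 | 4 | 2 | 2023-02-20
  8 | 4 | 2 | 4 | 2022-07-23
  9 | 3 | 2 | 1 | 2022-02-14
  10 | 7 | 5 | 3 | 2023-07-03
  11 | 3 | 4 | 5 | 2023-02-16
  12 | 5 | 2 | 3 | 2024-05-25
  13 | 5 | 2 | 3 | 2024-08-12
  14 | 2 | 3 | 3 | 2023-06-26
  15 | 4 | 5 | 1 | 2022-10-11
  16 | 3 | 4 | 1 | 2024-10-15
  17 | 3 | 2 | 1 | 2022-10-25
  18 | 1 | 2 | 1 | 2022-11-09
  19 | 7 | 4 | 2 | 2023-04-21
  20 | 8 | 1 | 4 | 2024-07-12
SELECT DISTINCT city FROM customers

Execution result:
city
Los Angeles
Austin
Houston
Chicago
Phoenix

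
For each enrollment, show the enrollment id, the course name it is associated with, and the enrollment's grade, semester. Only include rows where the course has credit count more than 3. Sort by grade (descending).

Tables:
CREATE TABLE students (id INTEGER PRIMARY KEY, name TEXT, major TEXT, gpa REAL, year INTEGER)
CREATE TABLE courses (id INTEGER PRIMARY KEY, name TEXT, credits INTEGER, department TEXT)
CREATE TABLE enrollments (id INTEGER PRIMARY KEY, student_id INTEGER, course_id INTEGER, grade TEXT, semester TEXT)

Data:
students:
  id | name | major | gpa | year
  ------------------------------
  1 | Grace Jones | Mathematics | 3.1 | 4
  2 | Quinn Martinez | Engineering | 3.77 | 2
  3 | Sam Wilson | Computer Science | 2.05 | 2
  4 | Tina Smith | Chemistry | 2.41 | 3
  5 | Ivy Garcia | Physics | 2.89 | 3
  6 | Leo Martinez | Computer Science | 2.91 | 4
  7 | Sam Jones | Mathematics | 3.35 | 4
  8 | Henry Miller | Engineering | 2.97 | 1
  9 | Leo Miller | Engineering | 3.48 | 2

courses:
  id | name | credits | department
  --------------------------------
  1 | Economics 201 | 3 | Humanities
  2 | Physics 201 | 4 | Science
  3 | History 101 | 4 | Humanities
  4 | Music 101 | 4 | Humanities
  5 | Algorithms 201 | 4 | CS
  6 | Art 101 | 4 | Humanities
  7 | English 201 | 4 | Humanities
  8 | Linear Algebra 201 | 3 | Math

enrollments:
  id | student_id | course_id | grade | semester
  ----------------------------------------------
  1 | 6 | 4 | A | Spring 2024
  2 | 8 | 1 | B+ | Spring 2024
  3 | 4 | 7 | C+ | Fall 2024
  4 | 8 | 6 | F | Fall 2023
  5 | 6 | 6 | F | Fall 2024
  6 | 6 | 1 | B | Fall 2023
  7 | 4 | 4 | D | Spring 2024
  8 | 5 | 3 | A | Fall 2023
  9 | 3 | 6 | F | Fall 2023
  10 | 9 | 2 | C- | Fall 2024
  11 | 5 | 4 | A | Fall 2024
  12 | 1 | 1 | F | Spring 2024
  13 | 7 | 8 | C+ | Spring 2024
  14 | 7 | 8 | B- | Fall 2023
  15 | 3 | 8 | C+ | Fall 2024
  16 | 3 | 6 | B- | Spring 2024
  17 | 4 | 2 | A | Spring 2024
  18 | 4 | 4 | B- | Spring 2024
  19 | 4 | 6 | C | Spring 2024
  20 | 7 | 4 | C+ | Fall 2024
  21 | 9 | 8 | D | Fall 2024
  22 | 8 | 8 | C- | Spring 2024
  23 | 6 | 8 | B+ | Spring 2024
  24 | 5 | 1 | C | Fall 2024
SELECT c.id, p.name AS course, c.grade, c.semester FROM enrollments c JOIN courses p ON c.course_id = p.id WHERE p.credits > 3 ORDER BY c.grade DESC

Execution result:
id | course | grade | semester
4 | Art 101 | F | Fall 2023
5 | Art 101 | F | Fall 2024
9 | Art 101 | F | Fall 2023
7 | Music 101 | D | Spring 2024
10 | Physics 201 | C- | Fall 2024
3 | English 201 | C+ | Fall 2024
20 | Music 101 | C+ | Fall 2024
19 | Art 101 | C | Spring 2024
16 | Art 101 | B- | Spring 2024
18 | Music 101 | B- | Spring 2024
1 | Music 101 | A | Spring 2024
8 | History 101 | A | Fall 2023
11 | Music 101 | A | Fall 2024
17 | Physics 201 | A | Spring 2024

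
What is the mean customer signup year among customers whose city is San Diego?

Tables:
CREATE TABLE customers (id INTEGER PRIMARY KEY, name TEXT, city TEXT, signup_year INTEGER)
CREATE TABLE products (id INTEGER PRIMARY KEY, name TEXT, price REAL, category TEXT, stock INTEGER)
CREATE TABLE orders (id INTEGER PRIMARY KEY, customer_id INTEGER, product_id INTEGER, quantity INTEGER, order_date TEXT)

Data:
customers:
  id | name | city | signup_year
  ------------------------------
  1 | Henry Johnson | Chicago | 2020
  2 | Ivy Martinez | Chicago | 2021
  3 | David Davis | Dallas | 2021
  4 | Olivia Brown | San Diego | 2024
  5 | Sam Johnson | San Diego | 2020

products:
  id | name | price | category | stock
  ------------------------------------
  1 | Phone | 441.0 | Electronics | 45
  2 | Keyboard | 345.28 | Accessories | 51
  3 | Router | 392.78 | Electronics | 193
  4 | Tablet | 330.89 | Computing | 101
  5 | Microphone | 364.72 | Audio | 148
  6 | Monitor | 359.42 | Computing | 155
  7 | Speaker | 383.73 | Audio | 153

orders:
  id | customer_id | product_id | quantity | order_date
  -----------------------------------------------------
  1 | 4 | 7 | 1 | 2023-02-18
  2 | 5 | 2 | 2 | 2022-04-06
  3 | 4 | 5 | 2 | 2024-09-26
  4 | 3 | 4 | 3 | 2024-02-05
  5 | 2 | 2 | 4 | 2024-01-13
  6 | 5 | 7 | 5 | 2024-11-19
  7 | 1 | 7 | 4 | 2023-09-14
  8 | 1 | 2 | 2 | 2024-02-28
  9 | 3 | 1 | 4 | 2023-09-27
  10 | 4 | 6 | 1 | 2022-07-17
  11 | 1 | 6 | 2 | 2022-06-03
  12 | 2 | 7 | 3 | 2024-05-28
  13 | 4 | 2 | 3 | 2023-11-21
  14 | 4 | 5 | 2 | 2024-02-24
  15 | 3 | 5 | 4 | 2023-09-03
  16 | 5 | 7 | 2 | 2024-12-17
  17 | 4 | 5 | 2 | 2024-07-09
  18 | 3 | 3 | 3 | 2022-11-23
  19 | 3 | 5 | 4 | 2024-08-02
SELECT AVG(signup_year) FROM customers WHERE city = 'San Diego'

Execution result:
2022.00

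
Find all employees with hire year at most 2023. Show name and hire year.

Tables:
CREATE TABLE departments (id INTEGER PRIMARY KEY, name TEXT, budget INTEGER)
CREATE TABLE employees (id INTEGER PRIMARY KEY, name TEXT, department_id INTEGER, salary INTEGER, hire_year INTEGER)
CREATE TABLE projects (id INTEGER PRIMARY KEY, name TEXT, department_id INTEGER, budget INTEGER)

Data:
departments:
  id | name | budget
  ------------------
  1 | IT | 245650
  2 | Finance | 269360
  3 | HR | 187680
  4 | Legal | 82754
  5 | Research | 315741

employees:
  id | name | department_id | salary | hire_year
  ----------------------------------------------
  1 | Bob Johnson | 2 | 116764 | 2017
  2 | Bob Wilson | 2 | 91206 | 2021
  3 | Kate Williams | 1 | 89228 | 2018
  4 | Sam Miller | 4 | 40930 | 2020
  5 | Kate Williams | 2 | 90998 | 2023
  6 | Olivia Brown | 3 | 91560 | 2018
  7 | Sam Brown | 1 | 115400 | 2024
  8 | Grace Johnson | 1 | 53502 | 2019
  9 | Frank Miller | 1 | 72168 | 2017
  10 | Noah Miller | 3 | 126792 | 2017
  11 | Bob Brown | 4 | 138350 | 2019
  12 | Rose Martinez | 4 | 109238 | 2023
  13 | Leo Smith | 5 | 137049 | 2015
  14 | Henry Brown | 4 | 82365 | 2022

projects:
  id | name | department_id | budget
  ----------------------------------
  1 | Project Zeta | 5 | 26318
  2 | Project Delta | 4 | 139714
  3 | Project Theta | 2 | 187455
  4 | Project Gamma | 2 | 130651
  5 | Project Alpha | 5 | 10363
SELECT name, hire_year FROM employees WHERE hire_year <= 2023

Execution result:
name | hire_year
Bob Johnson | 2017
Bob Wilson | 2021
Kate Williams | 2018
Sam Miller | 2020
Kate Williams | 2023
Olivia Brown | 2018
Grace Johnson | 2019
Frank Miller | 2017
Noah Miller | 2017
Bob Brown | 2019
Rose Martinez | 2023
Leo Smith | 2015
Henry Brown | 2022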